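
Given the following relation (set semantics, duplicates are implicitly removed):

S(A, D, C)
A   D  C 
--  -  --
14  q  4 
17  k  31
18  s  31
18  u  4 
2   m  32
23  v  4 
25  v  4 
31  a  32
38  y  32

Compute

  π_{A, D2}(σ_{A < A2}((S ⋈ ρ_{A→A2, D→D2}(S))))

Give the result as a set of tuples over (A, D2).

ρ[A→A2, D→D2]: schema becomes (A2, D2, C); tuples unchanged.
Joining S and ρ_{A→A2, D→D2}(S) on C yields {(14, q, 4, 14, q), (14, q, 4, 18, u), (14, q, 4, 23, v), (14, q, 4, 25, v), (17, k, 31, 17, k), (17, k, 31, 18, s), (18, s, 31, 17, k), (18, s, 31, 18, s), (18, u, 4, 14, q), (18, u, 4, 18, u), (18, u, 4, 23, v), (18, u, 4, 25, v), (2, m, 32, 2, m), (2, m, 32, 31, a), (2, m, 32, 38, y), (23, v, 4, 14, q), (23, v, 4, 18, u), (23, v, 4, 23, v), (23, v, 4, 25, v), (25, v, 4, 14, q), (25, v, 4, 18, u), (25, v, 4, 23, v), (25, v, 4, 25, v), (31, a, 32, 2, m), (31, a, 32, 31, a), (31, a, 32, 38, y), (38, y, 32, 2, m), (38, y, 32, 31, a), (38, y, 32, 38, y)}.
Filtering on A < A2 leaves {(14, q, 4, 18, u), (14, q, 4, 23, v), (14, q, 4, 25, v), (17, k, 31, 18, s), (18, u, 4, 23, v), (18, u, 4, 25, v), (2, m, 32, 31, a), (2, m, 32, 38, y), (23, v, 4, 25, v), (31, a, 32, 38, y)}.
Projecting to A, D2 (2 duplicate(s) eliminated): {(14, u), (14, v), (17, s), (18, v), (2, a), (2, y), (23, v), (31, y)}

{(14, u), (14, v), (17, s), (18, v), (2, a), (2, y), (23, v), (31, y)}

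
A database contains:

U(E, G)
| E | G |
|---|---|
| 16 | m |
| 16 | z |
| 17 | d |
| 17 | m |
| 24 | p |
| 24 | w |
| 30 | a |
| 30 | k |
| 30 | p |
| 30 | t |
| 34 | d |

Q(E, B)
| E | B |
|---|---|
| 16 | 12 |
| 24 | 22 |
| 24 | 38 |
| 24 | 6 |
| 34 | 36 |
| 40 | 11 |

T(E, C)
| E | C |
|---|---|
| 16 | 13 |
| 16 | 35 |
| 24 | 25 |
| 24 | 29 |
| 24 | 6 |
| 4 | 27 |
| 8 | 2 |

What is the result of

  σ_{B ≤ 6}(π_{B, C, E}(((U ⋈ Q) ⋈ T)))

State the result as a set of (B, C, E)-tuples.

Joining U and Q on E yields {(16, m, 12), (16, z, 12), (24, p, 22), (24, p, 38), (24, p, 6), (24, w, 22), (24, w, 38), (24, w, 6), (34, d, 36)}.
Joining (U ⋈ Q) and T on E yields {(16, m, 12, 13), (16, m, 12, 35), (16, z, 12, 13), (16, z, 12, 35), (24, p, 22, 25), (24, p, 22, 29), (24, p, 22, 6), (24, p, 38, 25), (24, p, 38, 29), (24, p, 38, 6), (24, p, 6, 25), (24, p, 6, 29), (24, p, 6, 6), (24, w, 22, 25), (24, w, 22, 29), (24, w, 22, 6), (24, w, 38, 25), (24, w, 38, 29), (24, w, 38, 6), (24, w, 6, 25), (24, w, 6, 29), (24, w, 6, 6)}.
π_{B, C, E} gives {(12, 13, 16), (12, 35, 16), (22, 25, 24), (22, 29, 24), (22, 6, 24), (38, 25, 24), (38, 29, 24), (38, 6, 24), (6, 25, 24), (6, 29, 24), (6, 6, 24)} (11 duplicate(s) eliminated).
Filtering on B ≤ 6 leaves {(6, 25, 24), (6, 29, 24), (6, 6, 24)}.

{(6, 25, 24), (6, 29, 24), (6, 6, 24)}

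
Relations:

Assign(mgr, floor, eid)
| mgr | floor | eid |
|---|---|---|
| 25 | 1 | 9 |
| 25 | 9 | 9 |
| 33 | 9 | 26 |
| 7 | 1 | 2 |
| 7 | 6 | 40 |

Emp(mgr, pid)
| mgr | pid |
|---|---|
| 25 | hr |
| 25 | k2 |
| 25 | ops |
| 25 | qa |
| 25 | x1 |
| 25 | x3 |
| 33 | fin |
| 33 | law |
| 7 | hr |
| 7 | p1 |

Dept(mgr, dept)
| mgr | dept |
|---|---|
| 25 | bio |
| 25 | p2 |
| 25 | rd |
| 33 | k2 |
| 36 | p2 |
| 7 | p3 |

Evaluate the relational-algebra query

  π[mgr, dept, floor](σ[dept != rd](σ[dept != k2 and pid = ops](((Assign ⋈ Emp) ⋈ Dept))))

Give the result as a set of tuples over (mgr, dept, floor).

{(25, bio, 1), (25, bio, 9), (25, p2, 1), (25, p2, 9)}

Assign ⋈ Emp (natural join on mgr): {(25, 1, 9, hr), (25, 1, 9, k2), (25, 1, 9, ops), (25, 1, 9, qa), (25, 1, 9, x1), (25, 1, 9, x3), (25, 9, 9, hr), (25, 9, 9, k2), (25, 9, 9, ops), (25, 9, 9, qa), (25, 9, 9, x1), (25, 9, 9, x3), (33, 9, 26, fin), (33, 9, 26, law), (7, 1, 2, hr), (7, 1, 2, p1), (7, 6, 40, hr), (7, 6, 40, p1)}
(Assign ⋈ Emp) ⋈ Dept (natural join on mgr): {(25, 1, 9, hr, bio), (25, 1, 9, hr, p2), (25, 1, 9, hr, rd), (25, 1, 9, k2, bio), (25, 1, 9, k2, p2), (25, 1, 9, k2, rd), (25, 1, 9, ops, bio), (25, 1, 9, ops, p2), (25, 1, 9, ops, rd), (25, 1, 9, qa, bio), (25, 1, 9, qa, p2), (25, 1, 9, qa, rd), (25, 1, 9, x1, bio), (25, 1, 9, x1, p2), (25, 1, 9, x1, rd), (25, 1, 9, x3, bio), (25, 1, 9, x3, p2), (25, 1, 9, x3, rd), (25, 9, 9, hr, bio), (25, 9, 9, hr, p2), (25, 9, 9, hr, rd), (25, 9, 9, k2, bio), (25, 9, 9, k2, p2), (25, 9, 9, k2, rd), (25, 9, 9, ops, bio), (25, 9, 9, ops, p2), (25, 9, 9, ops, rd), (25, 9, 9, qa, bio), (25, 9, 9, qa, p2), (25, 9, 9, qa, rd), (25, 9, 9, x1, bio), (25, 9, 9, x1, p2), (25, 9, 9, x1, rd), (25, 9, 9, x3, bio), (25, 9, 9, x3, p2), (25, 9, 9, x3, rd), (33, 9, 26, fin, k2), (33, 9, 26, law, k2), (7, 1, 2, hr, p3), (7, 1, 2, p1, p3), (7, 6, 40, hr, p3), (7, 6, 40, p1, p3)}
Apply σ_{dept != k2 and pid = ops}; surviving tuples: {(25, 1, 9, ops, bio), (25, 1, 9, ops, p2), (25, 1, 9, ops, rd), (25, 9, 9, ops, bio), (25, 9, 9, ops, p2), (25, 9, 9, ops, rd)}
Apply σ_{dept != rd}; surviving tuples: {(25, 1, 9, ops, bio), (25, 1, 9, ops, p2), (25, 9, 9, ops, bio), (25, 9, 9, ops, p2)}
Keep only column(s) mgr, dept, floor: {(25, bio, 1), (25, bio, 9), (25, p2, 1), (25, p2, 9)}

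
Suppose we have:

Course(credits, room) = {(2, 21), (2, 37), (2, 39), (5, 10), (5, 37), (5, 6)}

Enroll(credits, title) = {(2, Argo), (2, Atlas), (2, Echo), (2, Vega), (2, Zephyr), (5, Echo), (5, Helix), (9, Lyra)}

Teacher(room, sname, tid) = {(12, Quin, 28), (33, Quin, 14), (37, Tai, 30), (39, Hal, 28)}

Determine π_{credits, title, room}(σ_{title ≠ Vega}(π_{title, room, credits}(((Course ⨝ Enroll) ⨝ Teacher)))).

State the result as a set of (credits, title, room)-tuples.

Joining Course and Enroll on credits yields {(2, 21, Argo), (2, 21, Atlas), (2, 21, Echo), (2, 21, Vega), (2, 21, Zephyr), (2, 37, Argo), (2, 37, Atlas), (2, 37, Echo), (2, 37, Vega), (2, 37, Zephyr), (2, 39, Argo), (2, 39, Atlas), (2, 39, Echo), (2, 39, Vega), (2, 39, Zephyr), (5, 10, Echo), (5, 10, Helix), (5, 37, Echo), (5, 37, Helix), (5, 6, Echo), (5, 6, Helix)}.
Joining (Course ⨝ Enroll) and Teacher on room yields {(2, 37, Argo, Tai, 30), (2, 37, Atlas, Tai, 30), (2, 37, Echo, Tai, 30), (2, 37, Vega, Tai, 30), (2, 37, Zephyr, Tai, 30), (2, 39, Argo, Hal, 28), (2, 39, Atlas, Hal, 28), (2, 39, Echo, Hal, 28), (2, 39, Vega, Hal, 28), (2, 39, Zephyr, Hal, 28), (5, 37, Echo, Tai, 30), (5, 37, Helix, Tai, 30)}.
π_{title, room, credits} gives {(Argo, 37, 2), (Argo, 39, 2), (Atlas, 37, 2), (Atlas, 39, 2), (Echo, 37, 2), (Echo, 37, 5), (Echo, 39, 2), (Helix, 37, 5), (Vega, 37, 2), (Vega, 39, 2), (Zephyr, 37, 2), (Zephyr, 39, 2)}.
Selection title ≠ Vega: {(Argo, 37, 2), (Argo, 39, 2), (Atlas, 37, 2), (Atlas, 39, 2), (Echo, 37, 2), (Echo, 37, 5), (Echo, 39, 2), (Helix, 37, 5), (Zephyr, 37, 2), (Zephyr, 39, 2)}
π_{credits, title, room} gives {(2, Argo, 37), (2, Argo, 39), (2, Atlas, 37), (2, Atlas, 39), (2, Echo, 37), (2, Echo, 39), (2, Zephyr, 37), (2, Zephyr, 39), (5, Echo, 37), (5, Helix, 37)}.

{(2, Argo, 37), (2, Argo, 39), (2, Atlas, 37), (2, Atlas, 39), (2, Echo, 37), (2, Echo, 39), (2, Zephyr, 37), (2, Zephyr, 39), (5, Echo, 37), (5, Helix, 37)}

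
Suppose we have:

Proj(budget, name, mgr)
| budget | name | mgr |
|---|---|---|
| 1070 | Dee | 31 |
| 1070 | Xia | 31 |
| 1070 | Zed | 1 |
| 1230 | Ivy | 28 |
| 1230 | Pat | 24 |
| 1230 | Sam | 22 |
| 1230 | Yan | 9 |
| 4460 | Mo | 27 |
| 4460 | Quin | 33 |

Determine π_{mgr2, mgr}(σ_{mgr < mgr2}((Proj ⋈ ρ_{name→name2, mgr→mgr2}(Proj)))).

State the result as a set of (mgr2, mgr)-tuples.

ρ[name→name2, mgr→mgr2]: schema becomes (budget, name2, mgr2); tuples unchanged.
Joining Proj and ρ_{name→name2, mgr→mgr2}(Proj) on budget yields {(1070, Dee, 31, Dee, 31), (1070, Dee, 31, Xia, 31), (1070, Dee, 31, Zed, 1), (1070, Xia, 31, Dee, 31), (1070, Xia, 31, Xia, 31), (1070, Xia, 31, Zed, 1), (1070, Zed, 1, Dee, 31), (1070, Zed, 1, Xia, 31), (1070, Zed, 1, Zed, 1), (1230, Ivy, 28, Ivy, 28), (1230, Ivy, 28, Pat, 24), (1230, Ivy, 28, Sam, 22), (1230, Ivy, 28, Yan, 9), (1230, Pat, 24, Ivy, 28), (1230, Pat, 24, Pat, 24), (1230, Pat, 24, Sam, 22), (1230, Pat, 24, Yan, 9), (1230, Sam, 22, Ivy, 28), (1230, Sam, 22, Pat, 24), (1230, Sam, 22, Sam, 22), (1230, Sam, 22, Yan, 9), (1230, Yan, 9, Ivy, 28), (1230, Yan, 9, Pat, 24), (1230, Yan, 9, Sam, 22), (1230, Yan, 9, Yan, 9), (4460, Mo, 27, Mo, 27), (4460, Mo, 27, Quin, 33), (4460, Quin, 33, Mo, 27), (4460, Quin, 33, Quin, 33)}.
Selection mgr < mgr2: {(1070, Zed, 1, Dee, 31), (1070, Zed, 1, Xia, 31), (1230, Pat, 24, Ivy, 28), (1230, Sam, 22, Ivy, 28), (1230, Sam, 22, Pat, 24), (1230, Yan, 9, Ivy, 28), (1230, Yan, 9, Pat, 24), (1230, Yan, 9, Sam, 22), (4460, Mo, 27, Quin, 33)}
Keep only column(s) mgr2, mgr (1 duplicate(s) eliminated): {(22, 9), (24, 22), (24, 9), (28, 22), (28, 24), (28, 9), (31, 1), (33, 27)}

{(22, 9), (24, 22), (24, 9), (28, 22), (28, 24), (28, 9), (31, 1), (33, 27)}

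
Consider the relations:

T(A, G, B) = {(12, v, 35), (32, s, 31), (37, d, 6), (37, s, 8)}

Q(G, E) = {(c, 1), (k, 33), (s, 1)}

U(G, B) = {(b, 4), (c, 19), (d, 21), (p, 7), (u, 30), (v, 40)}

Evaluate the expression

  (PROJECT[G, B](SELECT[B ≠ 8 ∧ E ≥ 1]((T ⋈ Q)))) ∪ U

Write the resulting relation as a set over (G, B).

Joining T and Q on G yields {(32, s, 31, 1), (37, s, 8, 1)}.
σ[B ≠ 8 ∧ E ≥ 1]: keep tuples satisfying B ≠ 8 ∧ E ≥ 1 → {(32, s, 31, 1)}
π_{G, B} gives {(s, 31)}.
Union: {(s, 31)} with {(b, 4), (c, 19), (d, 21), (p, 7), (u, 30), (v, 40)} → {(b, 4), (c, 19), (d, 21), (p, 7), (s, 31), (u, 30), (v, 40)}

{(b, 4), (c, 19), (d, 21), (p, 7), (s, 31), (u, 30), (v, 40)}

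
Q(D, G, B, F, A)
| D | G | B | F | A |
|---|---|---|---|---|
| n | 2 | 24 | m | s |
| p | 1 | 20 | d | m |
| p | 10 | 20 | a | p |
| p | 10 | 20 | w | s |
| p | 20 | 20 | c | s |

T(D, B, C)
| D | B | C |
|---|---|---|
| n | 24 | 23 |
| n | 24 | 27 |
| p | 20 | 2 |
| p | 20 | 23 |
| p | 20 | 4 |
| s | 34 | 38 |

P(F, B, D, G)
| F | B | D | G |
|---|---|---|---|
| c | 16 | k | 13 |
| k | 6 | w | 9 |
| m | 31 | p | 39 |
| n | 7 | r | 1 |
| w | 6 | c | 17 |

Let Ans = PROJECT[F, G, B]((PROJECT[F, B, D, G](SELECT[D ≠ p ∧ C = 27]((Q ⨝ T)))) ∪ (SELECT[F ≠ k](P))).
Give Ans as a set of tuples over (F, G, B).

{(c, 13, 16), (m, 2, 24), (m, 39, 31), (n, 1, 7), (w, 17, 6)}

Q ⋈ T (natural join on D, B): {(n, 2, 24, m, s, 23), (n, 2, 24, m, s, 27), (p, 1, 20, d, m, 2), (p, 1, 20, d, m, 23), (p, 1, 20, d, m, 4), (p, 10, 20, a, p, 2), (p, 10, 20, a, p, 23), (p, 10, 20, a, p, 4), (p, 10, 20, w, s, 2), (p, 10, 20, w, s, 23), (p, 10, 20, w, s, 4), (p, 20, 20, c, s, 2), (p, 20, 20, c, s, 23), (p, 20, 20, c, s, 4)}
Selection D ≠ p ∧ C = 27: {(n, 2, 24, m, s, 27)}
π[F, B, D, G]: project onto (F, B, D, G) → {(m, 24, n, 2)}
Selection F ≠ k: {(c, 16, k, 13), (m, 31, p, 39), (n, 7, r, 1), (w, 6, c, 17)}
Taking the union: {(c, 16, k, 13), (m, 24, n, 2), (m, 31, p, 39), (n, 7, r, 1), (w, 6, c, 17)}
π[F, G, B]: project onto (F, G, B) → {(c, 13, 16), (m, 2, 24), (m, 39, 31), (n, 1, 7), (w, 17, 6)}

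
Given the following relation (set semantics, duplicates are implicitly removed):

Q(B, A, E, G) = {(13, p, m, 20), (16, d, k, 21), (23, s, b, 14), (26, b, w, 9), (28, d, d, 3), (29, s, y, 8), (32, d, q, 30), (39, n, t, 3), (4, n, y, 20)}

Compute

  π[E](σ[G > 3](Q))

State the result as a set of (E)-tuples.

{b, k, m, q, w, y}

Filtering on G > 3 leaves {(13, p, m, 20), (16, d, k, 21), (23, s, b, 14), (26, b, w, 9), (29, s, y, 8), (32, d, q, 30), (4, n, y, 20)}.
π[E]: project onto (E) (1 duplicate(s) eliminated) → {b, k, m, q, w, y}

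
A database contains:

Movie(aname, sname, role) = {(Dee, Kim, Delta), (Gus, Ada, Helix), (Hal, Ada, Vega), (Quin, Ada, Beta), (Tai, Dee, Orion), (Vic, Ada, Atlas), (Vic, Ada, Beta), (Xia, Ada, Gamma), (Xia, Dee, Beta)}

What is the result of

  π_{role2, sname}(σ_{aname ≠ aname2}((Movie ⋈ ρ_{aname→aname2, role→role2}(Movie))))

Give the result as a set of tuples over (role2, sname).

{(Atlas, Ada), (Beta, Ada), (Beta, Dee), (Gamma, Ada), (Helix, Ada), (Orion, Dee), (Vega, Ada)}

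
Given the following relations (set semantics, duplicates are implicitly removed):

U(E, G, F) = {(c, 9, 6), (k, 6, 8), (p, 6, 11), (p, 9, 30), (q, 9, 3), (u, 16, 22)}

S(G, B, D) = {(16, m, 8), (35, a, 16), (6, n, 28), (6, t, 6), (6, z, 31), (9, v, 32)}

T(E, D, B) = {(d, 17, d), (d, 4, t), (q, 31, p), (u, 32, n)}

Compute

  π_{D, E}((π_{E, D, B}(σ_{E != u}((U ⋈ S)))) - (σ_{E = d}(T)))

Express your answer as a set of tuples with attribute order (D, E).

Joining U and S on G yields {(c, 9, 6, v, 32), (k, 6, 8, n, 28), (k, 6, 8, t, 6), (k, 6, 8, z, 31), (p, 6, 11, n, 28), (p, 6, 11, t, 6), (p, 6, 11, z, 31), (p, 9, 30, v, 32), (q, 9, 3, v, 32), (u, 16, 22, m, 8)}.
Filtering on E != u leaves {(c, 9, 6, v, 32), (k, 6, 8, n, 28), (k, 6, 8, t, 6), (k, 6, 8, z, 31), (p, 6, 11, n, 28), (p, 6, 11, t, 6), (p, 6, 11, z, 31), (p, 9, 30, v, 32), (q, 9, 3, v, 32)}.
π_{E, D, B} gives {(c, 32, v), (k, 28, n), (k, 31, z), (k, 6, t), (p, 28, n), (p, 31, z), (p, 32, v), (p, 6, t), (q, 32, v)}.
Filtering on E = d leaves {(d, 17, d), (d, 4, t)}.
Difference: {(c, 32, v), (k, 28, n), (k, 31, z), (k, 6, t), (p, 28, n), (p, 31, z), (p, 32, v), (p, 6, t), (q, 32, v)} with {(d, 17, d), (d, 4, t)} → {(c, 32, v), (k, 28, n), (k, 31, z), (k, 6, t), (p, 28, n), (p, 31, z), (p, 32, v), (p, 6, t), (q, 32, v)}
π_{D, E} gives {(28, k), (28, p), (31, k), (31, p), (32, c), (32, p), (32, q), (6, k), (6, p)}.

{(28, k), (28, p), (31, k), (31, p), (32, c), (32, p), (32, q), (6, k), (6, p)}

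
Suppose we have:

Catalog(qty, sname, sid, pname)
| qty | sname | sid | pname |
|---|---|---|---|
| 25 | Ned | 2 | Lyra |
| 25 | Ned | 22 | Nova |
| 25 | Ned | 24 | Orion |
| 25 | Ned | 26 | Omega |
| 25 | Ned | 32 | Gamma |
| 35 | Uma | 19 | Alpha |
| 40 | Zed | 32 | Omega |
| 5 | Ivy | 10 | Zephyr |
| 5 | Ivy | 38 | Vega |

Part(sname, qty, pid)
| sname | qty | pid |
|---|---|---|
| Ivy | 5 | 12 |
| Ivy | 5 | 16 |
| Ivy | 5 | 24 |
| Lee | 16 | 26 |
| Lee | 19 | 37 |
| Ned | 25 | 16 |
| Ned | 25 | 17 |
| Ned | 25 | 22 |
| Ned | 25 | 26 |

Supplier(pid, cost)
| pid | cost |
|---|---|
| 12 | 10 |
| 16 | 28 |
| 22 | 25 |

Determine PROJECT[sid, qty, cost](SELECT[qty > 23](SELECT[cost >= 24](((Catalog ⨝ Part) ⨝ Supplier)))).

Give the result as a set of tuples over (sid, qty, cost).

{(2, 25, 25), (2, 25, 28), (22, 25, 25), (22, 25, 28), (24, 25, 25), (24, 25, 28), (26, 25, 25), (26, 25, 28), (32, 25, 25), (32, 25, 28)}

Natural join on qty, sname: {(25, Ned, 2, Lyra, 16), (25, Ned, 2, Lyra, 17), (25, Ned, 2, Lyra, 22), (25, Ned, 2, Lyra, 26), (25, Ned, 22, Nova, 16), (25, Ned, 22, Nova, 17), (25, Ned, 22, Nova, 22), (25, Ned, 22, Nova, 26), (25, Ned, 24, Orion, 16), (25, Ned, 24, Orion, 17), (25, Ned, 24, Orion, 22), (25, Ned, 24, Orion, 26), (25, Ned, 26, Omega, 16), (25, Ned, 26, Omega, 17), (25, Ned, 26, Omega, 22), (25, Ned, 26, Omega, 26), (25, Ned, 32, Gamma, 16), (25, Ned, 32, Gamma, 17), (25, Ned, 32, Gamma, 22), (25, Ned, 32, Gamma, 26), (5, Ivy, 10, Zephyr, 12), (5, Ivy, 10, Zephyr, 16), (5, Ivy, 10, Zephyr, 24), (5, Ivy, 38, Vega, 12), (5, Ivy, 38, Vega, 16), (5, Ivy, 38, Vega, 24)}
Natural join on pid: {(25, Ned, 2, Lyra, 16, 28), (25, Ned, 2, Lyra, 22, 25), (25, Ned, 22, Nova, 16, 28), (25, Ned, 22, Nova, 22, 25), (25, Ned, 24, Orion, 16, 28), (25, Ned, 24, Orion, 22, 25), (25, Ned, 26, Omega, 16, 28), (25, Ned, 26, Omega, 22, 25), (25, Ned, 32, Gamma, 16, 28), (25, Ned, 32, Gamma, 22, 25), (5, Ivy, 10, Zephyr, 12, 10), (5, Ivy, 10, Zephyr, 16, 28), (5, Ivy, 38, Vega, 12, 10), (5, Ivy, 38, Vega, 16, 28)}
Selection cost >= 24: {(25, Ned, 2, Lyra, 16, 28), (25, Ned, 2, Lyra, 22, 25), (25, Ned, 22, Nova, 16, 28), (25, Ned, 22, Nova, 22, 25), (25, Ned, 24, Orion, 16, 28), (25, Ned, 24, Orion, 22, 25), (25, Ned, 26, Omega, 16, 28), (25, Ned, 26, Omega, 22, 25), (25, Ned, 32, Gamma, 16, 28), (25, Ned, 32, Gamma, 22, 25), (5, Ivy, 10, Zephyr, 16, 28), (5, Ivy, 38, Vega, 16, 28)}
Selection qty > 23: {(25, Ned, 2, Lyra, 16, 28), (25, Ned, 2, Lyra, 22, 25), (25, Ned, 22, Nova, 16, 28), (25, Ned, 22, Nova, 22, 25), (25, Ned, 24, Orion, 16, 28), (25, Ned, 24, Orion, 22, 25), (25, Ned, 26, Omega, 16, 28), (25, Ned, 26, Omega, 22, 25), (25, Ned, 32, Gamma, 16, 28), (25, Ned, 32, Gamma, 22, 25)}
π_{sid, qty, cost} gives {(2, 25, 25), (2, 25, 28), (22, 25, 25), (22, 25, 28), (24, 25, 25), (24, 25, 28), (26, 25, 25), (26, 25, 28), (32, 25, 25), (32, 25, 28)}.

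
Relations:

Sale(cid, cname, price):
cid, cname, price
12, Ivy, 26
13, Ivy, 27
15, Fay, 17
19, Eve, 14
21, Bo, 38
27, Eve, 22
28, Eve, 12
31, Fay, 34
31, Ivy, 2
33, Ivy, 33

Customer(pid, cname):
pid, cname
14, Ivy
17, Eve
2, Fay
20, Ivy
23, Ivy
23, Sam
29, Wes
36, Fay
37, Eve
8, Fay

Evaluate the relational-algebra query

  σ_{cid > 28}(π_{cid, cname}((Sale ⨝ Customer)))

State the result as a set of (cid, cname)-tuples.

{(31, Fay), (31, Ivy), (33, Ivy)}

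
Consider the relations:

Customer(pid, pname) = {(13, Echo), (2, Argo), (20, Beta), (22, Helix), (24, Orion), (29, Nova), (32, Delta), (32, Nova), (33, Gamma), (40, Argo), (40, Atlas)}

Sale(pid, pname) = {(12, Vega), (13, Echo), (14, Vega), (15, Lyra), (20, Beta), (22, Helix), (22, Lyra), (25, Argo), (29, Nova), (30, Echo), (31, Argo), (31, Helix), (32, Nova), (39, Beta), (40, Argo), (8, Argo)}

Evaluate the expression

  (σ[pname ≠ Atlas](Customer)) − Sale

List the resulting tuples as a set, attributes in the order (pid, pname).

{(2, Argo), (24, Orion), (32, Delta), (33, Gamma)}

Selection pname ≠ Atlas: {(13, Echo), (2, Argo), (20, Beta), (22, Helix), (24, Orion), (29, Nova), (32, Delta), (32, Nova), (33, Gamma), (40, Argo)}
Taking the difference: {(2, Argo), (24, Orion), (32, Delta), (33, Gamma)}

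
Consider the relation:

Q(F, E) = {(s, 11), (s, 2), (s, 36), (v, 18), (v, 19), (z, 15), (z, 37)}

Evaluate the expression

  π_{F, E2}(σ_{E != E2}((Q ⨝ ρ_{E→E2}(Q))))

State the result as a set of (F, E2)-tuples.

ρ[E→E2]: schema becomes (F, E2); tuples unchanged.
Natural join on F: {(s, 11, 11), (s, 11, 2), (s, 11, 36), (s, 2, 11), (s, 2, 2), (s, 2, 36), (s, 36, 11), (s, 36, 2), (s, 36, 36), (v, 18, 18), (v, 18, 19), (v, 19, 18), (v, 19, 19), (z, 15, 15), (z, 15, 37), (z, 37, 15), (z, 37, 37)}
Selection E != E2: {(s, 11, 2), (s, 11, 36), (s, 2, 11), (s, 2, 36), (s, 36, 11), (s, 36, 2), (v, 18, 19), (v, 19, 18), (z, 15, 37), (z, 37, 15)}
π[F, E2]: project onto (F, E2) (3 duplicate(s) eliminated) → {(s, 11), (s, 2), (s, 36), (v, 18), (v, 19), (z, 15), (z, 37)}

{(s, 11), (s, 2), (s, 36), (v, 18), (v, 19), (z, 15), (z, 37)}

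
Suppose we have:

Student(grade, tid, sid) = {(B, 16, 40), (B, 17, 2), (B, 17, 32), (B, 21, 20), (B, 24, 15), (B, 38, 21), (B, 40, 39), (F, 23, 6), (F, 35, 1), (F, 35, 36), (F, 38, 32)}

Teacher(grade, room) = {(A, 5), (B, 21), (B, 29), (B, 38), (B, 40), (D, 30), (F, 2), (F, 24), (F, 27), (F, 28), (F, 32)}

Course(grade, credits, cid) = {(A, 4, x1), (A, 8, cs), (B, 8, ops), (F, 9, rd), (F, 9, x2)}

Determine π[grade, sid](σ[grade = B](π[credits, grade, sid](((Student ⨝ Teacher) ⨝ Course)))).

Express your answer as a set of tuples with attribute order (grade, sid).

Student ⋈ Teacher (natural join on grade): {(B, 16, 40, 21), (B, 16, 40, 29), (B, 16, 40, 38), (B, 16, 40, 40), (B, 17, 2, 21), (B, 17, 2, 29), (B, 17, 2, 38), (B, 17, 2, 40), (B, 17, 32, 21), (B, 17, 32, 29), (B, 17, 32, 38), (B, 17, 32, 40), (B, 21, 20, 21), (B, 21, 20, 29), (B, 21, 20, 38), (B, 21, 20, 40), (B, 24, 15, 21), (B, 24, 15, 29), (B, 24, 15, 38), (B, 24, 15, 40), (B, 38, 21, 21), (B, 38, 21, 29), (B, 38, 21, 38), (B, 38, 21, 40), (B, 40, 39, 21), (B, 40, 39, 29), (B, 40, 39, 38), (B, 40, 39, 40), (F, 23, 6, 2), (F, 23, 6, 24), (F, 23, 6, 27), (F, 23, 6, 28), (F, 23, 6, 32), (F, 35, 1, 2), (F, 35, 1, 24), (F, 35, 1, 27), (F, 35, 1, 28), (F, 35, 1, 32), (F, 35, 36, 2), (F, 35, 36, 24), (F, 35, 36, 27), (F, 35, 36, 28), (F, 35, 36, 32), (F, 38, 32, 2), (F, 38, 32, 24), (F, 38, 32, 27), (F, 38, 32, 28), (F, 38, 32, 32)}
(Student ⨝ Teacher) ⋈ Course (natural join on grade): {(B, 16, 40, 21, 8, ops), (B, 16, 40, 29, 8, ops), (B, 16, 40, 38, 8, ops), (B, 16, 40, 40, 8, ops), (B, 17, 2, 21, 8, ops), (B, 17, 2, 29, 8, ops), (B, 17, 2, 38, 8, ops), (B, 17, 2, 40, 8, ops), (B, 17, 32, 21, 8, ops), (B, 17, 32, 29, 8, ops), (B, 17, 32, 38, 8, ops), (B, 17, 32, 40, 8, ops), (B, 21, 20, 21, 8, ops), (B, 21, 20, 29, 8, ops), (B, 21, 20, 38, 8, ops), (B, 21, 20, 40, 8, ops), (B, 24, 15, 21, 8, ops), (B, 24, 15, 29, 8, ops), (B, 24, 15, 38, 8, ops), (B, 24, 15, 40, 8, ops), (B, 38, 21, 21, 8, ops), (B, 38, 21, 29, 8, ops), (B, 38, 21, 38, 8, ops), (B, 38, 21, 40, 8, ops), (B, 40, 39, 21, 8, ops), (B, 40, 39, 29, 8, ops), (B, 40, 39, 38, 8, ops), (B, 40, 39, 40, 8, ops), (F, 23, 6, 2, 9, rd), (F, 23, 6, 2, 9, x2), (F, 23, 6, 24, 9, rd), (F, 23, 6, 24, 9, x2), (F, 23, 6, 27, 9, rd), (F, 23, 6, 27, 9, x2), (F, 23, 6, 28, 9, rd), (F, 23, 6, 28, 9, x2), (F, 23, 6, 32, 9, rd), (F, 23, 6, 32, 9, x2), (F, 35, 1, 2, 9, rd), (F, 35, 1, 2, 9, x2), (F, 35, 1, 24, 9, rd), (F, 35, 1, 24, 9, x2), (F, 35, 1, 27, 9, rd), (F, 35, 1, 27, 9, x2), (F, 35, 1, 28, 9, rd), (F, 35, 1, 28, 9, x2), (F, 35, 1, 32, 9, rd), (F, 35, 1, 32, 9, x2), (F, 35, 36, 2, 9, rd), (F, 35, 36, 2, 9, x2), (F, 35, 36, 24, 9, rd), (F, 35, 36, 24, 9, x2), (F, 35, 36, 27, 9, rd), (F, 35, 36, 27, 9, x2), (F, 35, 36, 28, 9, rd), (F, 35, 36, 28, 9, x2), (F, 35, 36, 32, 9, rd), (F, 35, 36, 32, 9, x2), (F, 38, 32, 2, 9, rd), (F, 38, 32, 2, 9, x2), (F, 38, 32, 24, 9, rd), (F, 38, 32, 24, 9, x2), (F, 38, 32, 27, 9, rd), (F, 38, 32, 27, 9, x2), (F, 38, 32, 28, 9, rd), (F, 38, 32, 28, 9, x2), (F, 38, 32, 32, 9, rd), (F, 38, 32, 32, 9, x2)}
Keep only column(s) credits, grade, sid (57 duplicate(s) eliminated): {(8, B, 15), (8, B, 2), (8, B, 20), (8, B, 21), (8, B, 32), (8, B, 39), (8, B, 40), (9, F, 1), (9, F, 32), (9, F, 36), (9, F, 6)}
Filtering on grade = B leaves {(8, B, 15), (8, B, 2), (8, B, 20), (8, B, 21), (8, B, 32), (8, B, 39), (8, B, 40)}.
Keep only column(s) grade, sid: {(B, 15), (B, 2), (B, 20), (B, 21), (B, 32), (B, 39), (B, 40)}

{(B, 15), (B, 2), (B, 20), (B, 21), (B, 32), (B, 39), (B, 40)}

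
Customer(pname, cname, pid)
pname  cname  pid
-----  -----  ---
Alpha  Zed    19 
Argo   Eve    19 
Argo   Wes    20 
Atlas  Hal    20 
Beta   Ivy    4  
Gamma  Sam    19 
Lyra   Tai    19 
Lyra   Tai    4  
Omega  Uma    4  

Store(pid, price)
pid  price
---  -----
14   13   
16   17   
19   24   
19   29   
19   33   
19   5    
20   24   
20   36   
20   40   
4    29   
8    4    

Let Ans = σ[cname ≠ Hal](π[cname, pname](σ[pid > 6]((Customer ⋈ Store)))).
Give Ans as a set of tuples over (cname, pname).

{(Eve, Argo), (Sam, Gamma), (Tai, Lyra), (Wes, Argo), (Zed, Alpha)}

Joining Customer and Store on pid yields {(Alpha, Zed, 19, 24), (Alpha, Zed, 19, 29), (Alpha, Zed, 19, 33), (Alpha, Zed, 19, 5), (Argo, Eve, 19, 24), (Argo, Eve, 19, 29), (Argo, Eve, 19, 33), (Argo, Eve, 19, 5), (Argo, Wes, 20, 24), (Argo, Wes, 20, 36), (Argo, Wes, 20, 40), (Atlas, Hal, 20, 24), (Atlas, Hal, 20, 36), (Atlas, Hal, 20, 40), (Beta, Ivy, 4, 29), (Gamma, Sam, 19, 24), (Gamma, Sam, 19, 29), (Gamma, Sam, 19, 33), (Gamma, Sam, 19, 5), (Lyra, Tai, 19, 24), (Lyra, Tai, 19, 29), (Lyra, Tai, 19, 33), (Lyra, Tai, 19, 5), (Lyra, Tai, 4, 29), (Omega, Uma, 4, 29)}.
σ[pid > 6]: keep tuples satisfying pid > 6 → {(Alpha, Zed, 19, 24), (Alpha, Zed, 19, 29), (Alpha, Zed, 19, 33), (Alpha, Zed, 19, 5), (Argo, Eve, 19, 24), (Argo, Eve, 19, 29), (Argo, Eve, 19, 33), (Argo, Eve, 19, 5), (Argo, Wes, 20, 24), (Argo, Wes, 20, 36), (Argo, Wes, 20, 40), (Atlas, Hal, 20, 24), (Atlas, Hal, 20, 36), (Atlas, Hal, 20, 40), (Gamma, Sam, 19, 24), (Gamma, Sam, 19, 29), (Gamma, Sam, 19, 33), (Gamma, Sam, 19, 5), (Lyra, Tai, 19, 24), (Lyra, Tai, 19, 29), (Lyra, Tai, 19, 33), (Lyra, Tai, 19, 5)}
Keep only column(s) cname, pname (16 duplicate(s) eliminated): {(Eve, Argo), (Hal, Atlas), (Sam, Gamma), (Tai, Lyra), (Wes, Argo), (Zed, Alpha)}
σ[cname ≠ Hal]: keep tuples satisfying cname ≠ Hal → {(Eve, Argo), (Sam, Gamma), (Tai, Lyra), (Wes, Argo), (Zed, Alpha)}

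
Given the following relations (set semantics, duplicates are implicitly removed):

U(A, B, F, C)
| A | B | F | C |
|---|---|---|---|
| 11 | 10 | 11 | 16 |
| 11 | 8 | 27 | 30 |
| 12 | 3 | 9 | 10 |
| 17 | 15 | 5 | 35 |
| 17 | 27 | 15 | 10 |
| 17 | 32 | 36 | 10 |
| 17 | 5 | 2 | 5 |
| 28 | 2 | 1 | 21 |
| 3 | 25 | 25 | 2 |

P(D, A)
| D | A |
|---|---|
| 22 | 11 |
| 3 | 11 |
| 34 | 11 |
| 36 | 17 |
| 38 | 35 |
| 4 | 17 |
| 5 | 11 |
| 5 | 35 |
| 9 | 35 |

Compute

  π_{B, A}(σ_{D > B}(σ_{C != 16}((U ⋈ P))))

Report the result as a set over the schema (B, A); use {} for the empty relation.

{(15, 17), (27, 17), (32, 17), (5, 17), (8, 11)}

U ⋈ P (natural join on A): {(11, 10, 11, 16, 22), (11, 10, 11, 16, 3), (11, 10, 11, 16, 34), (11, 10, 11, 16, 5), (11, 8, 27, 30, 22), (11, 8, 27, 30, 3), (11, 8, 27, 30, 34), (11, 8, 27, 30, 5), (17, 15, 5, 35, 36), (17, 15, 5, 35, 4), (17, 27, 15, 10, 36), (17, 27, 15, 10, 4), (17, 32, 36, 10, 36), (17, 32, 36, 10, 4), (17, 5, 2, 5, 36), (17, 5, 2, 5, 4)}
σ[C != 16]: keep tuples satisfying C != 16 → {(11, 8, 27, 30, 22), (11, 8, 27, 30, 3), (11, 8, 27, 30, 34), (11, 8, 27, 30, 5), (17, 15, 5, 35, 36), (17, 15, 5, 35, 4), (17, 27, 15, 10, 36), (17, 27, 15, 10, 4), (17, 32, 36, 10, 36), (17, 32, 36, 10, 4), (17, 5, 2, 5, 36), (17, 5, 2, 5, 4)}
σ[D > B]: keep tuples satisfying D > B → {(11, 8, 27, 30, 22), (11, 8, 27, 30, 34), (17, 15, 5, 35, 36), (17, 27, 15, 10, 36), (17, 32, 36, 10, 36), (17, 5, 2, 5, 36)}
π[B, A]: project onto (B, A) (1 duplicate(s) eliminated) → {(15, 17), (27, 17), (32, 17), (5, 17), (8, 11)}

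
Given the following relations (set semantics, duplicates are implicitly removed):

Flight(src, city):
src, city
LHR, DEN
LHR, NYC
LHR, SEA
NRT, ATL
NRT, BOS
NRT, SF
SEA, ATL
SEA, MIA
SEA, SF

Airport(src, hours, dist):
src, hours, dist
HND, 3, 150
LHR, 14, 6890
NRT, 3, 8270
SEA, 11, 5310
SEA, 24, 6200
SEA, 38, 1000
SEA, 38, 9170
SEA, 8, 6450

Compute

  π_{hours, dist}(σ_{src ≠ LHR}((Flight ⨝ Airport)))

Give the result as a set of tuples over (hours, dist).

{(11, 5310), (24, 6200), (3, 8270), (38, 1000), (38, 9170), (8, 6450)}

Joining Flight and Airport on src yields {(LHR, DEN, 14, 6890), (LHR, NYC, 14, 6890), (LHR, SEA, 14, 6890), (NRT, ATL, 3, 8270), (NRT, BOS, 3, 8270), (NRT, SF, 3, 8270), (SEA, ATL, 11, 5310), (SEA, ATL, 24, 6200), (SEA, ATL, 38, 1000), (SEA, ATL, 38, 9170), (SEA, ATL, 8, 6450), (SEA, MIA, 11, 5310), (SEA, MIA, 24, 6200), (SEA, MIA, 38, 1000), (SEA, MIA, 38, 9170), (SEA, MIA, 8, 6450), (SEA, SF, 11, 5310), (SEA, SF, 24, 6200), (SEA, SF, 38, 1000), (SEA, SF, 38, 9170), (SEA, SF, 8, 6450)}.
Selection src ≠ LHR: {(NRT, ATL, 3, 8270), (NRT, BOS, 3, 8270), (NRT, SF, 3, 8270), (SEA, ATL, 11, 5310), (SEA, ATL, 24, 6200), (SEA, ATL, 38, 1000), (SEA, ATL, 38, 9170), (SEA, ATL, 8, 6450), (SEA, MIA, 11, 5310), (SEA, MIA, 24, 6200), (SEA, MIA, 38, 1000), (SEA, MIA, 38, 9170), (SEA, MIA, 8, 6450), (SEA, SF, 11, 5310), (SEA, SF, 24, 6200), (SEA, SF, 38, 1000), (SEA, SF, 38, 9170), (SEA, SF, 8, 6450)}
π[hours, dist]: project onto (hours, dist) (12 duplicate(s) eliminated) → {(11, 5310), (24, 6200), (3, 8270), (38, 1000), (38, 9170), (8, 6450)}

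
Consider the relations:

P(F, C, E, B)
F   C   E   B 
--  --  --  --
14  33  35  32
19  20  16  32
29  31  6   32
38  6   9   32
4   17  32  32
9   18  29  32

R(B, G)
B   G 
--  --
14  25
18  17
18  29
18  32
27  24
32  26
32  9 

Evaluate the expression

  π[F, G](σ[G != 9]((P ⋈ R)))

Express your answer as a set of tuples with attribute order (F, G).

P ⋈ R (natural join on B): {(14, 33, 35, 32, 26), (14, 33, 35, 32, 9), (19, 20, 16, 32, 26), (19, 20, 16, 32, 9), (29, 31, 6, 32, 26), (29, 31, 6, 32, 9), (38, 6, 9, 32, 26), (38, 6, 9, 32, 9), (4, 17, 32, 32, 26), (4, 17, 32, 32, 9), (9, 18, 29, 32, 26), (9, 18, 29, 32, 9)}
Filtering on G != 9 leaves {(14, 33, 35, 32, 26), (19, 20, 16, 32, 26), (29, 31, 6, 32, 26), (38, 6, 9, 32, 26), (4, 17, 32, 32, 26), (9, 18, 29, 32, 26)}.
π_{F, G} gives {(14, 26), (19, 26), (29, 26), (38, 26), (4, 26), (9, 26)}.

{(14, 26), (19, 26), (29, 26), (38, 26), (4, 26), (9, 26)}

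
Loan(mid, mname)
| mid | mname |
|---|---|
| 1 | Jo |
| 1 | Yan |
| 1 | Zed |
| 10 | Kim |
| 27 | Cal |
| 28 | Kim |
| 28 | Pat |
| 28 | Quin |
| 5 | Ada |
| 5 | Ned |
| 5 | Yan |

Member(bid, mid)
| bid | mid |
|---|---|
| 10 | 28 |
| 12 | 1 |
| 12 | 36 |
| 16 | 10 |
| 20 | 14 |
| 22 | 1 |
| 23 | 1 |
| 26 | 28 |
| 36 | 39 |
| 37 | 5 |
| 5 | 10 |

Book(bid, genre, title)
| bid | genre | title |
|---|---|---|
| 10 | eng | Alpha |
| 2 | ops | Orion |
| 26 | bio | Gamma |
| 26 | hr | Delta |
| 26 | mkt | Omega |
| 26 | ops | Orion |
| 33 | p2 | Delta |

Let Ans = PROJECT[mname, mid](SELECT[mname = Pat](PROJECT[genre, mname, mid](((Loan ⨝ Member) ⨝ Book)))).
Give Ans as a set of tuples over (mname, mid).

{(Pat, 28)}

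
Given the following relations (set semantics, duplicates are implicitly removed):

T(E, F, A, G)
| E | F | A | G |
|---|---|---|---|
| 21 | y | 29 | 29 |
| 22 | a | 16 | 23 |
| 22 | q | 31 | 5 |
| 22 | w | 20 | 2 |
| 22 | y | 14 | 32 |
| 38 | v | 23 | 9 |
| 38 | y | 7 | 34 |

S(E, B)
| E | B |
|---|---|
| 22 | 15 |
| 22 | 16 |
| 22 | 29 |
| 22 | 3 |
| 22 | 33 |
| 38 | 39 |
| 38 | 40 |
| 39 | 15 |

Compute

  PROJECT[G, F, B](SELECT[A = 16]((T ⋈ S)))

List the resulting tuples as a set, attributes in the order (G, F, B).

Joining T and S on E yields {(22, a, 16, 23, 15), (22, a, 16, 23, 16), (22, a, 16, 23, 29), (22, a, 16, 23, 3), (22, a, 16, 23, 33), (22, q, 31, 5, 15), (22, q, 31, 5, 16), (22, q, 31, 5, 29), (22, q, 31, 5, 3), (22, q, 31, 5, 33), (22, w, 20, 2, 15), (22, w, 20, 2, 16), (22, w, 20, 2, 29), (22, w, 20, 2, 3), (22, w, 20, 2, 33), (22, y, 14, 32, 15), (22, y, 14, 32, 16), (22, y, 14, 32, 29), (22, y, 14, 32, 3), (22, y, 14, 32, 33), (38, v, 23, 9, 39), (38, v, 23, 9, 40), (38, y, 7, 34, 39), (38, y, 7, 34, 40)}.
Filtering on A = 16 leaves {(22, a, 16, 23, 15), (22, a, 16, 23, 16), (22, a, 16, 23, 29), (22, a, 16, 23, 3), (22, a, 16, 23, 33)}.
π[G, F, B]: project onto (G, F, B) → {(23, a, 15), (23, a, 16), (23, a, 29), (23, a, 3), (23, a, 33)}

{(23, a, 15), (23, a, 16), (23, a, 29), (23, a, 3), (23, a, 33)}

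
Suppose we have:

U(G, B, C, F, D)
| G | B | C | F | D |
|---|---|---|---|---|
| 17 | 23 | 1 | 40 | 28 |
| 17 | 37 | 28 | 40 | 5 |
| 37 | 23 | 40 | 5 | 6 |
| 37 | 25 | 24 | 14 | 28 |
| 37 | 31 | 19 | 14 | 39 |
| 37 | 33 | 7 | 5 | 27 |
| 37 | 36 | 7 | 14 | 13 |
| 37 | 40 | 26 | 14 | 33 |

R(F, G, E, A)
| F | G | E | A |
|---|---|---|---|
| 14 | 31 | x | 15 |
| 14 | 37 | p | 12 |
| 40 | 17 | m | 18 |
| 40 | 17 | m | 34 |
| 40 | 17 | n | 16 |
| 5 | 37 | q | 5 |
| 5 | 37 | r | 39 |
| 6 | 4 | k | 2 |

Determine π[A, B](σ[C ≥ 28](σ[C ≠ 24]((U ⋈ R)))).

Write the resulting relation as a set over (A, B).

{(16, 37), (18, 37), (34, 37), (39, 23), (5, 23)}

U ⋈ R (natural join on G, F): {(17, 23, 1, 40, 28, m, 18), (17, 23, 1, 40, 28, m, 34), (17, 23, 1, 40, 28, n, 16), (17, 37, 28, 40, 5, m, 18), (17, 37, 28, 40, 5, m, 34), (17, 37, 28, 40, 5, n, 16), (37, 23, 40, 5, 6, q, 5), (37, 23, 40, 5, 6, r, 39), (37, 25, 24, 14, 28, p, 12), (37, 31, 19, 14, 39, p, 12), (37, 33, 7, 5, 27, q, 5), (37, 33, 7, 5, 27, r, 39), (37, 36, 7, 14, 13, p, 12), (37, 40, 26, 14, 33, p, 12)}
Apply σ_{C ≠ 24}; surviving tuples: {(17, 23, 1, 40, 28, m, 18), (17, 23, 1, 40, 28, m, 34), (17, 23, 1, 40, 28, n, 16), (17, 37, 28, 40, 5, m, 18), (17, 37, 28, 40, 5, m, 34), (17, 37, 28, 40, 5, n, 16), (37, 23, 40, 5, 6, q, 5), (37, 23, 40, 5, 6, r, 39), (37, 31, 19, 14, 39, p, 12), (37, 33, 7, 5, 27, q, 5), (37, 33, 7, 5, 27, r, 39), (37, 36, 7, 14, 13, p, 12), (37, 40, 26, 14, 33, p, 12)}
Apply σ_{C ≥ 28}; surviving tuples: {(17, 37, 28, 40, 5, m, 18), (17, 37, 28, 40, 5, m, 34), (17, 37, 28, 40, 5, n, 16), (37, 23, 40, 5, 6, q, 5), (37, 23, 40, 5, 6, r, 39)}
π_{A, B} gives {(16, 37), (18, 37), (34, 37), (39, 23), (5, 23)}.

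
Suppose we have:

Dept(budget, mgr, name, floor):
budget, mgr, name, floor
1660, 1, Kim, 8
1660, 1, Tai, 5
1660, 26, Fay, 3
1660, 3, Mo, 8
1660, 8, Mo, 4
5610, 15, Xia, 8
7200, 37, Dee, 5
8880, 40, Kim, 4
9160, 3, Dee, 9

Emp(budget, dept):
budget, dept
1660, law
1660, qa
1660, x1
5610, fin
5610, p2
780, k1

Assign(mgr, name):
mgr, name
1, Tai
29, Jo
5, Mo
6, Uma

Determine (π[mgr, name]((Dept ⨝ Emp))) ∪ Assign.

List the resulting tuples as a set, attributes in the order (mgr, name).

Joining Dept and Emp on budget yields {(1660, 1, Kim, 8, law), (1660, 1, Kim, 8, qa), (1660, 1, Kim, 8, x1), (1660, 1, Tai, 5, law), (1660, 1, Tai, 5, qa), (1660, 1, Tai, 5, x1), (1660, 26, Fay, 3, law), (1660, 26, Fay, 3, qa), (1660, 26, Fay, 3, x1), (1660, 3, Mo, 8, law), (1660, 3, Mo, 8, qa), (1660, 3, Mo, 8, x1), (1660, 8, Mo, 4, law), (1660, 8, Mo, 4, qa), (1660, 8, Mo, 4, x1), (5610, 15, Xia, 8, fin), (5610, 15, Xia, 8, p2)}.
π[mgr, name]: project onto (mgr, name) (11 duplicate(s) eliminated) → {(1, Kim), (1, Tai), (15, Xia), (26, Fay), (3, Mo), (8, Mo)}
Union: {(1, Kim), (1, Tai), (15, Xia), (26, Fay), (3, Mo), (8, Mo)} with {(1, Tai), (29, Jo), (5, Mo), (6, Uma)} → {(1, Kim), (1, Tai), (15, Xia), (26, Fay), (29, Jo), (3, Mo), (5, Mo), (6, Uma), (8, Mo)}

{(1, Kim), (1, Tai), (15, Xia), (26, Fay), (29, Jo), (3, Mo), (5, Mo), (6, Uma), (8, Mo)}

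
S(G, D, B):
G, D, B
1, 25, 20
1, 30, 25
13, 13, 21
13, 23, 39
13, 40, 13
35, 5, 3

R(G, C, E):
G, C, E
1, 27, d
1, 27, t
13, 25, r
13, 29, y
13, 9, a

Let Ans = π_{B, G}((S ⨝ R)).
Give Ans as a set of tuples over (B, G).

Natural join on G: {(1, 25, 20, 27, d), (1, 25, 20, 27, t), (1, 30, 25, 27, d), (1, 30, 25, 27, t), (13, 13, 21, 25, r), (13, 13, 21, 29, y), (13, 13, 21, 9, a), (13, 23, 39, 25, r), (13, 23, 39, 29, y), (13, 23, 39, 9, a), (13, 40, 13, 25, r), (13, 40, 13, 29, y), (13, 40, 13, 9, a)}
Projecting to B, G (8 duplicate(s) eliminated): {(13, 13), (20, 1), (21, 13), (25, 1), (39, 13)}

{(13, 13), (20, 1), (21, 13), (25, 1), (39, 13)}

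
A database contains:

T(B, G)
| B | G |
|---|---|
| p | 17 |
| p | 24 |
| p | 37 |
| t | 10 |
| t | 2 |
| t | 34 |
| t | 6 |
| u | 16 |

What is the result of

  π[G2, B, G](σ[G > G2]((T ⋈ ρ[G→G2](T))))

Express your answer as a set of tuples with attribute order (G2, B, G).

{(10, t, 34), (17, p, 24), (17, p, 37), (2, t, 10), (2, t, 34), (2, t, 6), (24, p, 37), (6, t, 10), (6, t, 34)}

ρ[G→G2]: schema becomes (B, G2); tuples unchanged.
Joining T and ρ[G→G2](T) on B yields {(p, 17, 17), (p, 17, 24), (p, 17, 37), (p, 24, 17), (p, 24, 24), (p, 24, 37), (p, 37, 17), (p, 37, 24), (p, 37, 37), (t, 10, 10), (t, 10, 2), (t, 10, 34), (t, 10, 6), (t, 2, 10), (t, 2, 2), (t, 2, 34), (t, 2, 6), (t, 34, 10), (t, 34, 2), (t, 34, 34), (t, 34, 6), (t, 6, 10), (t, 6, 2), (t, 6, 34), (t, 6, 6), (u, 16, 16)}.
σ[G > G2]: keep tuples satisfying G > G2 → {(p, 24, 17), (p, 37, 17), (p, 37, 24), (t, 10, 2), (t, 10, 6), (t, 34, 10), (t, 34, 2), (t, 34, 6), (t, 6, 2)}
π_{G2, B, G} gives {(10, t, 34), (17, p, 24), (17, p, 37), (2, t, 10), (2, t, 34), (2, t, 6), (24, p, 37), (6, t, 10), (6, t, 34)}.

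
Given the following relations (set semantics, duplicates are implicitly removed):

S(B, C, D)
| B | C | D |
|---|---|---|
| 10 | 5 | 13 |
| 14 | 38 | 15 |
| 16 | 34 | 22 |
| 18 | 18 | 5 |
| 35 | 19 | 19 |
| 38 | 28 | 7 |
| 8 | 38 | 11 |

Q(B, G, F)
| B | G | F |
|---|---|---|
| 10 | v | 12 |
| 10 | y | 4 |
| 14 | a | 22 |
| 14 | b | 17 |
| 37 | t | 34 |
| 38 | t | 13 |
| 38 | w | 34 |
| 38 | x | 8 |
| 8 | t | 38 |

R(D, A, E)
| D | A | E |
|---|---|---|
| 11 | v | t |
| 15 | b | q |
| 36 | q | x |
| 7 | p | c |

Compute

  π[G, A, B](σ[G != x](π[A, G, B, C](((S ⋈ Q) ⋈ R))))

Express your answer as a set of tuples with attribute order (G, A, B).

Natural join on B: {(10, 5, 13, v, 12), (10, 5, 13, y, 4), (14, 38, 15, a, 22), (14, 38, 15, b, 17), (38, 28, 7, t, 13), (38, 28, 7, w, 34), (38, 28, 7, x, 8), (8, 38, 11, t, 38)}
Natural join on D: {(14, 38, 15, a, 22, b, q), (14, 38, 15, b, 17, b, q), (38, 28, 7, t, 13, p, c), (38, 28, 7, w, 34, p, c), (38, 28, 7, x, 8, p, c), (8, 38, 11, t, 38, v, t)}
π_{A, G, B, C} gives {(b, a, 14, 38), (b, b, 14, 38), (p, t, 38, 28), (p, w, 38, 28), (p, x, 38, 28), (v, t, 8, 38)}.
Filtering on G != x leaves {(b, a, 14, 38), (b, b, 14, 38), (p, t, 38, 28), (p, w, 38, 28), (v, t, 8, 38)}.
π_{G, A, B} gives {(a, b, 14), (b, b, 14), (t, p, 38), (t, v, 8), (w, p, 38)}.

{(a, b, 14), (b, b, 14), (t, p, 38), (t, v, 8), (w, p, 38)}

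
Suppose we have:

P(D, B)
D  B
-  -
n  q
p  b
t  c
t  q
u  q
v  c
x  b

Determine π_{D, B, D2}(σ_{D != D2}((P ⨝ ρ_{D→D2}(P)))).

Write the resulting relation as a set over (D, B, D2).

{(n, q, t), (n, q, u), (p, b, x), (t, c, v), (t, q, n), (t, q, u), (u, q, n), (u, q, t), (v, c, t), (x, b, p)}

ρ[D→D2]: schema becomes (D2, B); tuples unchanged.
P ⋈ ρ_{D→D2}(P) (natural join on B): {(n, q, n), (n, q, t), (n, q, u), (p, b, p), (p, b, x), (t, c, t), (t, c, v), (t, q, n), (t, q, t), (t, q, u), (u, q, n), (u, q, t), (u, q, u), (v, c, t), (v, c, v), (x, b, p), (x, b, x)}
Filtering on D != D2 leaves {(n, q, t), (n, q, u), (p, b, x), (t, c, v), (t, q, n), (t, q, u), (u, q, n), (u, q, t), (v, c, t), (x, b, p)}.
Projecting to D, B, D2: {(n, q, t), (n, q, u), (p, b, x), (t, c, v), (t, q, n), (t, q, u), (u, q, n), (u, q, t), (v, c, t), (x, b, p)}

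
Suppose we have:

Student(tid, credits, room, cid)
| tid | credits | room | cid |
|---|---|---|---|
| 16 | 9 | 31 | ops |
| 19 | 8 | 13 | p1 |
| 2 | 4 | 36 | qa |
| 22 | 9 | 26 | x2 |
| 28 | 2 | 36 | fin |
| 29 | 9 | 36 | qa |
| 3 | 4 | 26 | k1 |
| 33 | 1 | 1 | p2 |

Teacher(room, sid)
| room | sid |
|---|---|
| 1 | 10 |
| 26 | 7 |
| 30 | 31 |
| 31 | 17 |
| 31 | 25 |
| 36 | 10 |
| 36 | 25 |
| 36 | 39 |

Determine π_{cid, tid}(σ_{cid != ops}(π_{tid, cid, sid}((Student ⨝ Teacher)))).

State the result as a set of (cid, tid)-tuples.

{(fin, 28), (k1, 3), (p2, 33), (qa, 2), (qa, 29), (x2, 22)}

Student ⋈ Teacher (natural join on room): {(16, 9, 31, ops, 17), (16, 9, 31, ops, 25), (2, 4, 36, qa, 10), (2, 4, 36, qa, 25), (2, 4, 36, qa, 39), (22, 9, 26, x2, 7), (28, 2, 36, fin, 10), (28, 2, 36, fin, 25), (28, 2, 36, fin, 39), (29, 9, 36, qa, 10), (29, 9, 36, qa, 25), (29, 9, 36, qa, 39), (3, 4, 26, k1, 7), (33, 1, 1, p2, 10)}
π_{tid, cid, sid} gives {(16, ops, 17), (16, ops, 25), (2, qa, 10), (2, qa, 25), (2, qa, 39), (22, x2, 7), (28, fin, 10), (28, fin, 25), (28, fin, 39), (29, qa, 10), (29, qa, 25), (29, qa, 39), (3, k1, 7), (33, p2, 10)}.
Filtering on cid != ops leaves {(2, qa, 10), (2, qa, 25), (2, qa, 39), (22, x2, 7), (28, fin, 10), (28, fin, 25), (28, fin, 39), (29, qa, 10), (29, qa, 25), (29, qa, 39), (3, k1, 7), (33, p2, 10)}.
π_{cid, tid} gives {(fin, 28), (k1, 3), (p2, 33), (qa, 2), (qa, 29), (x2, 22)} (6 duplicate(s) eliminated).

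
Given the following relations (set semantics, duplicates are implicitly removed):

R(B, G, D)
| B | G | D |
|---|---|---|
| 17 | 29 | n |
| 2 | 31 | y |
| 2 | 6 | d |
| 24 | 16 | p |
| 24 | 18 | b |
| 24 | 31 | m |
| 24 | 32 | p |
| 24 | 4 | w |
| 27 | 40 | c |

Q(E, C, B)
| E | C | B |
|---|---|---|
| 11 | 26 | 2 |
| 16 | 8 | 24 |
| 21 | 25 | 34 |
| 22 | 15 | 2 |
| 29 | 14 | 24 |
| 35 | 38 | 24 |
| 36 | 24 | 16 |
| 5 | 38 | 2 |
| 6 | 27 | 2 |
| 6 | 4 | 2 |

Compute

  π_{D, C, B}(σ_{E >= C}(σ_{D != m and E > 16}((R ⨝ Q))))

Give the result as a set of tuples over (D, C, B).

Joining R and Q on B yields {(2, 31, y, 11, 26), (2, 31, y, 22, 15), (2, 31, y, 5, 38), (2, 31, y, 6, 27), (2, 31, y, 6, 4), (2, 6, d, 11, 26), (2, 6, d, 22, 15), (2, 6, d, 5, 38), (2, 6, d, 6, 27), (2, 6, d, 6, 4), (24, 16, p, 16, 8), (24, 16, p, 29, 14), (24, 16, p, 35, 38), (24, 18, b, 16, 8), (24, 18, b, 29, 14), (24, 18, b, 35, 38), (24, 31, m, 16, 8), (24, 31, m, 29, 14), (24, 31, m, 35, 38), (24, 32, p, 16, 8), (24, 32, p, 29, 14), (24, 32, p, 35, 38), (24, 4, w, 16, 8), (24, 4, w, 29, 14), (24, 4, w, 35, 38)}.
Selection D != m and E > 16: {(2, 31, y, 22, 15), (2, 6, d, 22, 15), (24, 16, p, 29, 14), (24, 16, p, 35, 38), (24, 18, b, 29, 14), (24, 18, b, 35, 38), (24, 32, p, 29, 14), (24, 32, p, 35, 38), (24, 4, w, 29, 14), (24, 4, w, 35, 38)}
Selection E >= C: {(2, 31, y, 22, 15), (2, 6, d, 22, 15), (24, 16, p, 29, 14), (24, 18, b, 29, 14), (24, 32, p, 29, 14), (24, 4, w, 29, 14)}
Projecting to D, C, B (1 duplicate(s) eliminated): {(b, 14, 24), (d, 15, 2), (p, 14, 24), (w, 14, 24), (y, 15, 2)}

{(b, 14, 24), (d, 15, 2), (p, 14, 24), (w, 14, 24), (y, 15, 2)}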